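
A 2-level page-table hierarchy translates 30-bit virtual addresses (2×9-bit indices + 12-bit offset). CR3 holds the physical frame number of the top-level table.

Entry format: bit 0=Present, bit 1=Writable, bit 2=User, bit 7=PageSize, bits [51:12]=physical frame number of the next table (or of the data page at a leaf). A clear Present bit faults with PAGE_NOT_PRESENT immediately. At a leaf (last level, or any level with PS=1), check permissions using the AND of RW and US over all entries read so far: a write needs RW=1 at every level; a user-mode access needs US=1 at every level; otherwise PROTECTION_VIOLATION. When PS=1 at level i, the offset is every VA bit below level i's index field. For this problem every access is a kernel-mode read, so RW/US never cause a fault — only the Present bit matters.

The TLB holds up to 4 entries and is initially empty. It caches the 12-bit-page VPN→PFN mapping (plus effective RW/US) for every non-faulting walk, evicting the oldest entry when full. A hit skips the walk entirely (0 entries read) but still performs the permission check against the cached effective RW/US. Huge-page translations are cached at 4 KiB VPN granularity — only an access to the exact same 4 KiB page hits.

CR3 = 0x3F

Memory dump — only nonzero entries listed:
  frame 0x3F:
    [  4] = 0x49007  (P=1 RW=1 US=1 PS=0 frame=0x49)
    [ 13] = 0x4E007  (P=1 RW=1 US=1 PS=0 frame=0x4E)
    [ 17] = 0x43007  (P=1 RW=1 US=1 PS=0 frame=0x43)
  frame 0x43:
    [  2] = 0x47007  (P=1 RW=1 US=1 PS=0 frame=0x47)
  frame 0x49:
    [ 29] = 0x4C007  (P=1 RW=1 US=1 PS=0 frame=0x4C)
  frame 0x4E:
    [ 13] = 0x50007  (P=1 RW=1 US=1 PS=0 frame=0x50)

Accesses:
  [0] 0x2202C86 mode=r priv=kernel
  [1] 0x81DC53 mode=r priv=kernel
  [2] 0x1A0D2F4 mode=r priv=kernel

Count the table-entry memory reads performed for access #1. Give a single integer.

Trace:
#0 VA=0x2202C86 (r,kernel):
  [0] read 0x3F idx=17: raw=0x43007 flags P=1 W=1 U=1 S=0
  [1] read 0x43 idx=2: raw=0x47007 flags P=1 W=1 U=1 S=0
  → PA=0x47C86  (2 entries read)
#1 VA=0x81DC53 (r,kernel):
  [0] read 0x3F idx=4: raw=0x49007 flags P=1 W=1 U=1 S=0
  [1] read 0x49 idx=29: raw=0x4C007 flags P=1 W=1 U=1 S=0
  → PA=0x4CC53  (2 entries read)
#2 VA=0x1A0D2F4 (r,kernel):
  [0] read 0x3F idx=13: raw=0x4E007 flags P=1 W=1 U=1 S=0
  [1] read 0x4E idx=13: raw=0x50007 flags P=1 W=1 U=1 S=0
  → PA=0x502F4  (2 entries read)

Entries read for #1: 2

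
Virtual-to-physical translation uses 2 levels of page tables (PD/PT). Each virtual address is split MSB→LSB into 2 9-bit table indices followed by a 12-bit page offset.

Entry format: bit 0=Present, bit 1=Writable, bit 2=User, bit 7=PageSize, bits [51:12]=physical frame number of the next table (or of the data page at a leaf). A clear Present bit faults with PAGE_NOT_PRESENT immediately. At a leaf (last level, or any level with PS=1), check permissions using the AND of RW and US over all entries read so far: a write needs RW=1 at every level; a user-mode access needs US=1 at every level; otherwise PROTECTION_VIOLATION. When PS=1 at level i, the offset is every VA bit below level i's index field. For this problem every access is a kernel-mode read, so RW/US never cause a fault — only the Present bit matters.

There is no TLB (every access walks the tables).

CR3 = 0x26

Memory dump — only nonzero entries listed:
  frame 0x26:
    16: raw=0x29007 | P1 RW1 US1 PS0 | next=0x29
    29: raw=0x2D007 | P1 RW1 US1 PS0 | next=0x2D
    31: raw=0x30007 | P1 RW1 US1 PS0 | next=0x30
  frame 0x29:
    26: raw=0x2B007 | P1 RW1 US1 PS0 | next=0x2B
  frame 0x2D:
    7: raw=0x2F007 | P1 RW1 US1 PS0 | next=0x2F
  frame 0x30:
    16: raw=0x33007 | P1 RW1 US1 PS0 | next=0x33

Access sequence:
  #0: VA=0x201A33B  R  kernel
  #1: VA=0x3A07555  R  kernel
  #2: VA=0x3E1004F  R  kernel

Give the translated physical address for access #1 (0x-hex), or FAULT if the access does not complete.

Per-access translation:
#0 VA=0x201A33B (r,kernel):
  L0: frame=0x26 idx=16 entry=0x29007 [P=1 RW=1 US=1 PS=0]
  L1: frame=0x29 idx=26 entry=0x2B007 [P=1 RW=1 US=1 PS=0]
  ✓ 0x2B33B  — 2 lookups
#1 VA=0x3A07555 (r,kernel):
  L0: frame=0x26 idx=29 entry=0x2D007 [P=1 RW=1 US=1 PS=0]
  L1: frame=0x2D idx=7 entry=0x2F007 [P=1 RW=1 US=1 PS=0]
  ✓ 0x2F555  — 2 lookups
#2 VA=0x3E1004F (r,kernel):
  L0: frame=0x26 idx=31 entry=0x30007 [P=1 RW=1 US=1 PS=0]
  L1: frame=0x30 idx=16 entry=0x33007 [P=1 RW=1 US=1 PS=0]
  ✓ 0x3304F  — 2 lookups

Access #1 PA: 0x2F555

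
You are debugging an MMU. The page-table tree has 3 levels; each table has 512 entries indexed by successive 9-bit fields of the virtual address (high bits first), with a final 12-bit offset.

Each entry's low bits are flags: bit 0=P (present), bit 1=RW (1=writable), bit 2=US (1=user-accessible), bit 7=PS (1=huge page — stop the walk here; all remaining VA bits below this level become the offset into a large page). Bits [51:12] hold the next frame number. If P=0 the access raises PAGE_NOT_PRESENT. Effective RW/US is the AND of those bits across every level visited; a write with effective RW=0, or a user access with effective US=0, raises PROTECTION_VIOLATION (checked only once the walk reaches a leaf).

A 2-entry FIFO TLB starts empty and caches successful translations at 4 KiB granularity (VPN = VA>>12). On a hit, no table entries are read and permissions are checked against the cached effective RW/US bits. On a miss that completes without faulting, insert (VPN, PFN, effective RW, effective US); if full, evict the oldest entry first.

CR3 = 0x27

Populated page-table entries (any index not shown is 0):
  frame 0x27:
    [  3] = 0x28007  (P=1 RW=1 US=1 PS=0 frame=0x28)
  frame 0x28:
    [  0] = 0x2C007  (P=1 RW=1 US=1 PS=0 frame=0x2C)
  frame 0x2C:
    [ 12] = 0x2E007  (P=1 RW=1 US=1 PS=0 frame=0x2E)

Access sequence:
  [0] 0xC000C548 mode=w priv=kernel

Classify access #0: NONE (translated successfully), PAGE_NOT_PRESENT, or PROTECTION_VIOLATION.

Trace:
#0 VA=0xC000C548 (w,kernel):
  [0] read 0x27 idx=3: raw=0x28007 flags P=1 W=1 U=1 S=0
  [1] read 0x28 idx=0: raw=0x2C007 flags P=1 W=1 U=1 S=0
  [2] read 0x2C idx=12: raw=0x2E007 flags P=1 W=1 U=1 S=0
  → PA=0x2E548  (3 entries read)

Access #0 fault: NONE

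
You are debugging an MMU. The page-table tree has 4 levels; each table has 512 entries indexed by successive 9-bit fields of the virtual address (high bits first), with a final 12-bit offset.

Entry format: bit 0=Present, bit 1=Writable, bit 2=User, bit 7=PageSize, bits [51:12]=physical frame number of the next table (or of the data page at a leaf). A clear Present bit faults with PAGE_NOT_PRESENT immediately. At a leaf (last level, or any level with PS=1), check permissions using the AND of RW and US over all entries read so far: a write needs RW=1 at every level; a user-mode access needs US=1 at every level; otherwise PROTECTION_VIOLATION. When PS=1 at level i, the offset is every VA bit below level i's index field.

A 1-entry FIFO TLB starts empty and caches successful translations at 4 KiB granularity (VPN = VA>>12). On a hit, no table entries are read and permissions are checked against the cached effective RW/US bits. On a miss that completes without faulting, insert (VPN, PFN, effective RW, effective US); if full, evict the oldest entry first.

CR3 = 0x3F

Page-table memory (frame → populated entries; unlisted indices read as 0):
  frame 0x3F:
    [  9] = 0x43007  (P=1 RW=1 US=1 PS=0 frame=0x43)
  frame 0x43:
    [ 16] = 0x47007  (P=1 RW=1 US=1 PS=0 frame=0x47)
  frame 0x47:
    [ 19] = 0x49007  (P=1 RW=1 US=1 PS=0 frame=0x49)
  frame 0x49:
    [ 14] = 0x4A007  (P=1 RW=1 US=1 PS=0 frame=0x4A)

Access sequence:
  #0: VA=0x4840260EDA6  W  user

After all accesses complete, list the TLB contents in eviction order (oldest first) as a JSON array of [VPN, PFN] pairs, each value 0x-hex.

Walk each access:
#0 VA=0x4840260EDA6 (w,user):
  [0] read 0x3F idx=9: raw=0x43007 flags P=1 W=1 U=1 S=0
  [1] read 0x43 idx=16: raw=0x47007 flags P=1 W=1 U=1 S=0
  [2] read 0x47 idx=19: raw=0x49007 flags P=1 W=1 U=1 S=0
  [3] read 0x49 idx=14: raw=0x4A007 flags P=1 W=1 U=1 S=0
  ⇒ phys 0x4ADA6  [4 reads]

TLB: [["0x4840260E", "0x4A"]]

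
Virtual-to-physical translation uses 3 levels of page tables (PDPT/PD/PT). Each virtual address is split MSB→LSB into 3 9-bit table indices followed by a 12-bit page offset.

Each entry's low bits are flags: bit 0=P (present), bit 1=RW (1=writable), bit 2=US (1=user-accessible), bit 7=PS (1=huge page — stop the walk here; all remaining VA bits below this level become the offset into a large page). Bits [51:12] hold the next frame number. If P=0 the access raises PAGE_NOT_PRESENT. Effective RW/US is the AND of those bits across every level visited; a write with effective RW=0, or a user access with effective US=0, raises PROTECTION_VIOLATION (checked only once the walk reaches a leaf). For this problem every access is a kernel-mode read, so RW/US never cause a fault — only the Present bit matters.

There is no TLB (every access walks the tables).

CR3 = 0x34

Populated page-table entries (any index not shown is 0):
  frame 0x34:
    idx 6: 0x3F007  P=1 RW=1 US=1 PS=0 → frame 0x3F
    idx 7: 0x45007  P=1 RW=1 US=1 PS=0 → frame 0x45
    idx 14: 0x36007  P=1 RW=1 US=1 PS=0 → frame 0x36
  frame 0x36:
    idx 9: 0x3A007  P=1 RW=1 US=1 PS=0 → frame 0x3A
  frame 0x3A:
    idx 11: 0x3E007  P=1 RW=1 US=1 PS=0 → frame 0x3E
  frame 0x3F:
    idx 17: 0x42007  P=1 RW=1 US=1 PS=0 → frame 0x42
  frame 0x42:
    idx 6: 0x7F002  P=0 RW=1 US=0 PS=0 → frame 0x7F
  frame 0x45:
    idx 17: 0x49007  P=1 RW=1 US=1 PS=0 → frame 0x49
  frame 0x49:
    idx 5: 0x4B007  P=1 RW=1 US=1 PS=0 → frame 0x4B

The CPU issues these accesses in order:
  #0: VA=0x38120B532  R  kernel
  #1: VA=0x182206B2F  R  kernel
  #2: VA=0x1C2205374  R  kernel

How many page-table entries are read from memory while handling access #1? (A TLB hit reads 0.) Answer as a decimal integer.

Per-access translation:
#0 VA=0x38120B532 (r,kernel):
  [0] read 0x34 idx=14: raw=0x36007 flags P=1 W=1 U=1 S=0
  [1] read 0x36 idx=9: raw=0x3A007 flags P=1 W=1 U=1 S=0
  [2] read 0x3A idx=11: raw=0x3E007 flags P=1 W=1 U=1 S=0
  → PA=0x3E532  (3 entries read)
#1 VA=0x182206B2F (r,kernel):
  [0] read 0x34 idx=6: raw=0x3F007 flags P=1 W=1 U=1 S=0
  [1] read 0x3F idx=17: raw=0x42007 flags P=1 W=1 U=1 S=0
  [2] read 0x42 idx=6: raw=0x7F002 flags P=0 W=1 U=0 S=0
  → PAGE_NOT_PRESENT  (3 entries read)
#2 VA=0x1C2205374 (r,kernel):
  [0] read 0x34 idx=7: raw=0x45007 flags P=1 W=1 U=1 S=0
  [1] read 0x45 idx=17: raw=0x49007 flags P=1 W=1 U=1 S=0
  [2] read 0x49 idx=5: raw=0x4B007 flags P=1 W=1 U=1 S=0
  → PA=0x4B374  (3 entries read)

Entries read for #1: 3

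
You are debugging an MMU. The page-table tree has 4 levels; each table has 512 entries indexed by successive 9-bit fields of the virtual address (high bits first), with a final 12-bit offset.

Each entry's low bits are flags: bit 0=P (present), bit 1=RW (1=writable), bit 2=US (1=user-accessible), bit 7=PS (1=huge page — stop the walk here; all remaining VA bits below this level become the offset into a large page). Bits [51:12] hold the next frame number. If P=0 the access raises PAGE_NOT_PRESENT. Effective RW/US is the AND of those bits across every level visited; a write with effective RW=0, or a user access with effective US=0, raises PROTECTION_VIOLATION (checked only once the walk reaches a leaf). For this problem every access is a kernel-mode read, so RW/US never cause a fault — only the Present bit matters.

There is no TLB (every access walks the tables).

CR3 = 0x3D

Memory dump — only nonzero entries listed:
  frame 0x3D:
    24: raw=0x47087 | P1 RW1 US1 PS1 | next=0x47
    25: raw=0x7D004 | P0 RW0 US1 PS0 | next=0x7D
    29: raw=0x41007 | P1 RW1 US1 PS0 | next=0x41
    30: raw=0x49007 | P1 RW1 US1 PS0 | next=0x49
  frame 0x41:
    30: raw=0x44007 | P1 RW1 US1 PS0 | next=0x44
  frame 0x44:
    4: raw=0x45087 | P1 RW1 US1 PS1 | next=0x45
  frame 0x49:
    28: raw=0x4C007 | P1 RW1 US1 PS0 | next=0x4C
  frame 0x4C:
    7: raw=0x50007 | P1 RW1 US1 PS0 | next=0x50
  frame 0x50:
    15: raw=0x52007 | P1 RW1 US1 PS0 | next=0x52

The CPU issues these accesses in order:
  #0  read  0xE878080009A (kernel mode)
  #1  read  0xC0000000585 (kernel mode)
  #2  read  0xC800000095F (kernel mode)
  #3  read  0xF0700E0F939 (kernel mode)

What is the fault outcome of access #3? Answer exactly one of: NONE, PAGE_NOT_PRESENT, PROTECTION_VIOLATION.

Trace:
#0 VA=0xE878080009A (r,kernel):
  [0] read 0x3D idx=29: raw=0x41007 flags P=1 W=1 U=1 S=0
  [1] read 0x41 idx=30: raw=0x44007 flags P=1 W=1 U=1 S=0
  [2] read 0x44 idx=4: raw=0x45087 flags P=1 W=1 U=1 S=1
  ✓ 0x4509A (huge @L2)  — 3 lookups
#1 VA=0xC0000000585 (r,kernel):
  [0] read 0x3D idx=24: raw=0x47087 flags P=1 W=1 U=1 S=1
  ✓ 0x47585 (huge @L0)  — 1 lookups
#2 VA=0xC800000095F (r,kernel):
  [0] read 0x3D idx=25: raw=0x7D004 flags P=0 W=0 U=1 S=0
  → PAGE_NOT_PRESENT  (1 entries read)
#3 VA=0xF0700E0F939 (r,kernel):
  [0] read 0x3D idx=30: raw=0x49007 flags P=1 W=1 U=1 S=0
  [1] read 0x49 idx=28: raw=0x4C007 flags P=1 W=1 U=1 S=0
  [2] read 0x4C idx=7: raw=0x50007 flags P=1 W=1 U=1 S=0
  [3] read 0x50 idx=15: raw=0x52007 flags P=1 W=1 U=1 S=0
  ✓ 0x52939  — 4 lookups

Access #3 fault: NONE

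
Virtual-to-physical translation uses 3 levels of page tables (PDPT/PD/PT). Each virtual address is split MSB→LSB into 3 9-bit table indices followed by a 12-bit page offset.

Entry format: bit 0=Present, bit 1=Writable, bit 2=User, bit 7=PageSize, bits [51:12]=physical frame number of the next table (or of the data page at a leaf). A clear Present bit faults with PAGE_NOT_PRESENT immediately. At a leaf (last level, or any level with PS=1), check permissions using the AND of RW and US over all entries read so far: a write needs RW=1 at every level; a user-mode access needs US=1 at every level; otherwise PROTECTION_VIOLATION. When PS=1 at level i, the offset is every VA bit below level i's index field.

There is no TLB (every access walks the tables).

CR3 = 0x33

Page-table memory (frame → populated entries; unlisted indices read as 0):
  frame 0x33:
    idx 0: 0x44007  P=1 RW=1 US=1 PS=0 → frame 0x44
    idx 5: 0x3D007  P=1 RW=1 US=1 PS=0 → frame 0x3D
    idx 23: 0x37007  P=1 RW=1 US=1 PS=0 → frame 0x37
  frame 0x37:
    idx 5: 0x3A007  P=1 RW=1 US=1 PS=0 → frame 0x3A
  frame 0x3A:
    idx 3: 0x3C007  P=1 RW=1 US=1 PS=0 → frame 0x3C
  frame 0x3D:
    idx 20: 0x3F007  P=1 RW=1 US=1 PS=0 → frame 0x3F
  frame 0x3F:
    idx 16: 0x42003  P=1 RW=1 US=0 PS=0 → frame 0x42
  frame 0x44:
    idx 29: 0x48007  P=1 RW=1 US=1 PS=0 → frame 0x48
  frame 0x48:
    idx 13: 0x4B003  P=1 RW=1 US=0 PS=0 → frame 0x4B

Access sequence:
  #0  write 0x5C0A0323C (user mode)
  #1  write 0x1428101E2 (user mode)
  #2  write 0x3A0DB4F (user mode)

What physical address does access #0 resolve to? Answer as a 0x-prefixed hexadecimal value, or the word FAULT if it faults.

Per-access translation:
#0 VA=0x5C0A0323C (w,user):
  lvl0: tbl 0x33, slot 23 ⇒ 0x37007 (P1/RW1/US1/PS0)
  lvl1: tbl 0x37, slot 5 ⇒ 0x3A007 (P1/RW1/US1/PS0)
  lvl2: tbl 0x3A, slot 3 ⇒ 0x3C007 (P1/RW1/US1/PS0)
  → PA=0x3C23C  (3 entries read)
#1 VA=0x1428101E2 (w,user):
  lvl0: tbl 0x33, slot 5 ⇒ 0x3D007 (P1/RW1/US1/PS0)
  lvl1: tbl 0x3D, slot 20 ⇒ 0x3F007 (P1/RW1/US1/PS0)
  lvl2: tbl 0x3F, slot 16 ⇒ 0x42003 (P1/RW1/US0/PS0)
  ✗ PROTECTION_VIOLATION  [3 reads]
#2 VA=0x3A0DB4F (w,user):
  lvl0: tbl 0x33, slot 0 ⇒ 0x44007 (P1/RW1/US1/PS0)
  lvl1: tbl 0x44, slot 29 ⇒ 0x48007 (P1/RW1/US1/PS0)
  lvl2: tbl 0x48, slot 13 ⇒ 0x4B003 (P1/RW1/US0/PS0)
  ✗ PROTECTION_VIOLATION  [3 reads]

Access #0 PA: 0x3C23C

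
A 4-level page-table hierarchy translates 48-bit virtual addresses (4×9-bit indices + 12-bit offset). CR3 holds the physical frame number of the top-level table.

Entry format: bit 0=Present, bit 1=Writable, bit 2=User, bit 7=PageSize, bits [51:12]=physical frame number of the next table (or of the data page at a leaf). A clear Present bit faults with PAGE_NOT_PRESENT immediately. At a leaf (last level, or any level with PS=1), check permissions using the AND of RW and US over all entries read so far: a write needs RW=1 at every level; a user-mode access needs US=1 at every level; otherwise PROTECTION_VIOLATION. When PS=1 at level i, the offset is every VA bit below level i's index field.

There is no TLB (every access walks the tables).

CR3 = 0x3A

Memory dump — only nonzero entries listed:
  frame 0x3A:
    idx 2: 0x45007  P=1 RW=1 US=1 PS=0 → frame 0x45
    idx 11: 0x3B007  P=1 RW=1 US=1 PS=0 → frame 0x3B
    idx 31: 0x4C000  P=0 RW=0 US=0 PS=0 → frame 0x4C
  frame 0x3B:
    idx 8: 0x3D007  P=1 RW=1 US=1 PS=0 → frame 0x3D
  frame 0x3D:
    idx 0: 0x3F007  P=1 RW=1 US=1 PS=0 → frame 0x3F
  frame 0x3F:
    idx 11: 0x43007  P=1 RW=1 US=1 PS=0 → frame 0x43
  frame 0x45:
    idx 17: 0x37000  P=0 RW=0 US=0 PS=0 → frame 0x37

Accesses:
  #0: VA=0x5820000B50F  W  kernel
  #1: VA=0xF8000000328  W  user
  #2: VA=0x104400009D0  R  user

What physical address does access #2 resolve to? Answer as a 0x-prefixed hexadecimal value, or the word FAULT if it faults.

Trace:
#0 VA=0x5820000B50F (w,kernel):
  L0 @0x3A[11] → 0x3B007  P=1,RW=1,US=1,PS=0
  L1 @0x3B[8] → 0x3D007  P=1,RW=1,US=1,PS=0
  L2 @0x3D[0] → 0x3F007  P=1,RW=1,US=1,PS=0
  L3 @0x3F[11] → 0x43007  P=1,RW=1,US=1,PS=0
  ⇒ phys 0x4350F  [4 reads]
#1 VA=0xF8000000328 (w,user):
  L0 @0x3A[31] → 0x4C000  P=0,RW=0,US=0,PS=0
  → PAGE_NOT_PRESENT  (1 entries read)
#2 VA=0x104400009D0 (r,user):
  L0 @0x3A[2] → 0x45007  P=1,RW=1,US=1,PS=0
  L1 @0x45[17] → 0x37000  P=0,RW=0,US=0,PS=0
  → PAGE_NOT_PRESENT  (2 entries read)

Access #2 PA: FAULT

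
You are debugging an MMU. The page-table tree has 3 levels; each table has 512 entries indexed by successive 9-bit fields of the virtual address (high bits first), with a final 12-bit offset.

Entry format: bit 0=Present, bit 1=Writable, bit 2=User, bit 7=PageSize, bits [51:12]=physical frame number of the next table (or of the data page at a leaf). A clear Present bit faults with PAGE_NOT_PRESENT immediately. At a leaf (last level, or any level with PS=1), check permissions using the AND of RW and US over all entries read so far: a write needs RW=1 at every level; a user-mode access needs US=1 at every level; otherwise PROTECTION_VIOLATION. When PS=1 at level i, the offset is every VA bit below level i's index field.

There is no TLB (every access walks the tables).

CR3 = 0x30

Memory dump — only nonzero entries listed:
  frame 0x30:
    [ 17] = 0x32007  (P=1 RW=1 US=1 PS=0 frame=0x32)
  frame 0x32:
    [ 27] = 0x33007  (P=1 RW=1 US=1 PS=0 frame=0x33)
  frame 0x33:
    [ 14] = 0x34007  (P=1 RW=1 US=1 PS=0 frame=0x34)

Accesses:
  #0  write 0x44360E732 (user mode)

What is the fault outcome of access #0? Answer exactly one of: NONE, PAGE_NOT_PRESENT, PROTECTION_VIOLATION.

Trace:
#0 VA=0x44360E732 (w,user):
  lvl0: tbl 0x30, slot 17 ⇒ 0x32007 (P1/RW1/US1/PS0)
  lvl1: tbl 0x32, slot 27 ⇒ 0x33007 (P1/RW1/US1/PS0)
  lvl2: tbl 0x33, slot 14 ⇒ 0x34007 (P1/RW1/US1/PS0)
  → PA=0x34732  (3 entries read)

Access #0 fault: NONE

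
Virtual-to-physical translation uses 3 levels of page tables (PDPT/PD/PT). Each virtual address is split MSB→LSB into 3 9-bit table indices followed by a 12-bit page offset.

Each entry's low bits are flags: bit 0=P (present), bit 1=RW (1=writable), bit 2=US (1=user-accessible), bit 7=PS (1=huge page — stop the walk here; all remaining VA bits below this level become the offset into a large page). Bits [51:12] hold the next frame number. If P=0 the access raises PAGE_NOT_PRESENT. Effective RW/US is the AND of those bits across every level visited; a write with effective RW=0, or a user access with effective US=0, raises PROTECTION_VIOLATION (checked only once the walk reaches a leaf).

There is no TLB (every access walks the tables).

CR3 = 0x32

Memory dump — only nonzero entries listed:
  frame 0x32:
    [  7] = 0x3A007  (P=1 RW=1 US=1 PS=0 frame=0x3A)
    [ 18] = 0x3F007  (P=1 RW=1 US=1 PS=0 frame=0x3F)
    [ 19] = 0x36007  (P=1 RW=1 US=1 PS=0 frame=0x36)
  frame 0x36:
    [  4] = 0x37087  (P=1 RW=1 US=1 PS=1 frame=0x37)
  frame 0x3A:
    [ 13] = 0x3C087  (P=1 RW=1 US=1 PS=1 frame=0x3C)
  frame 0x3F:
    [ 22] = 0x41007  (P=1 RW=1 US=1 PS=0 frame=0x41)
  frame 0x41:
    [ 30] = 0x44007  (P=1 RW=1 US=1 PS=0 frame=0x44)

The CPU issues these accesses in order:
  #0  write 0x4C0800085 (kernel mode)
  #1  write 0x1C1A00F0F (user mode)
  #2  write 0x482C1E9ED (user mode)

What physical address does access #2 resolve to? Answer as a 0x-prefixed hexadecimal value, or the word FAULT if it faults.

Trace:
#0 VA=0x4C0800085 (w,kernel):
  lvl0: tbl 0x32, slot 19 ⇒ 0x36007 (P1/RW1/US1/PS0)
  lvl1: tbl 0x36, slot 4 ⇒ 0x37087 (P1/RW1/US1/PS1)
  ⇒ phys 0x37085 (huge @L1)  [2 reads]
#1 VA=0x1C1A00F0F (w,user):
  lvl0: tbl 0x32, slot 7 ⇒ 0x3A007 (P1/RW1/US1/PS0)
  lvl1: tbl 0x3A, slot 13 ⇒ 0x3C087 (P1/RW1/US1/PS1)
  ⇒ phys 0x3CF0F (huge @L1)  [2 reads]
#2 VA=0x482C1E9ED (w,user):
  lvl0: tbl 0x32, slot 18 ⇒ 0x3F007 (P1/RW1/US1/PS0)
  lvl1: tbl 0x3F, slot 22 ⇒ 0x41007 (P1/RW1/US1/PS0)
  lvl2: tbl 0x41, slot 30 ⇒ 0x44007 (P1/RW1/US1/PS0)
  ⇒ phys 0x449ED  [3 reads]

Access #2 PA: 0x449ED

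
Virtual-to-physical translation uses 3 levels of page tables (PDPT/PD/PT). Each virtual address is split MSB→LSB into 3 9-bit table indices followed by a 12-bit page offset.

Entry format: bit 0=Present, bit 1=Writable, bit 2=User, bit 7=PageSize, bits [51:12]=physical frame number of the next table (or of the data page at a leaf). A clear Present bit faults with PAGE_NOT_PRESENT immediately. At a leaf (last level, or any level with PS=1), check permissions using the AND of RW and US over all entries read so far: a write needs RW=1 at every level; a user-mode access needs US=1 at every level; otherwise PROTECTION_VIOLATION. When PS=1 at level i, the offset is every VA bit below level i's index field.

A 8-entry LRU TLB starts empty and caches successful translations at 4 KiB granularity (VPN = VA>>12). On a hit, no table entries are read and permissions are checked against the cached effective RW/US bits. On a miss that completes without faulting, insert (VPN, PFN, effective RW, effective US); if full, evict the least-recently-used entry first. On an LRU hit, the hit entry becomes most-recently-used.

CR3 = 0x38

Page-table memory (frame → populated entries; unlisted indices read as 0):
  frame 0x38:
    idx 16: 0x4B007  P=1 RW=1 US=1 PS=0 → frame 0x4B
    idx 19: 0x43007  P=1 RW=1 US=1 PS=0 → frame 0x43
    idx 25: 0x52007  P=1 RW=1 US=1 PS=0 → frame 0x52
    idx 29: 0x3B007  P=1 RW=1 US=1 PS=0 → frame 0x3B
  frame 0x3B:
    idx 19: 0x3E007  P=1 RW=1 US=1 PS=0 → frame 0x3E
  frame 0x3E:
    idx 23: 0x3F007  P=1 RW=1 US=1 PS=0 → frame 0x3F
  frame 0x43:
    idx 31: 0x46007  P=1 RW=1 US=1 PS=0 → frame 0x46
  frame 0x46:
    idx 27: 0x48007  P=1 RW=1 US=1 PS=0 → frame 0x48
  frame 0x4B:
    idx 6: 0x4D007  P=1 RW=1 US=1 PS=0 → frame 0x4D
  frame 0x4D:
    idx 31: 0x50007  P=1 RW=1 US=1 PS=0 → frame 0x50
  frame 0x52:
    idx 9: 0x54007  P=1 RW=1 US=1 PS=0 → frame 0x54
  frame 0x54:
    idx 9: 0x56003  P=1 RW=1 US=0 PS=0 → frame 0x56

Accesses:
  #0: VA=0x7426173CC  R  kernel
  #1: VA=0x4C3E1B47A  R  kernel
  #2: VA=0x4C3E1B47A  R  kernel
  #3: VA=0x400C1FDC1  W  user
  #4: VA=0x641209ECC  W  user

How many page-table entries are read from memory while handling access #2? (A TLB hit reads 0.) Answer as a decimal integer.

Per-access translation:
#0 VA=0x7426173CC (r,kernel):
  [0] read 0x38 idx=29: raw=0x3B007 flags P=1 W=1 U=1 S=0
  [1] read 0x3B idx=19: raw=0x3E007 flags P=1 W=1 U=1 S=0
  [2] read 0x3E idx=23: raw=0x3F007 flags P=1 W=1 U=1 S=0
  ✓ 0x3F3CC  — 3 lookups
#1 VA=0x4C3E1B47A (r,kernel):
  [0] read 0x38 idx=19: raw=0x43007 flags P=1 W=1 U=1 S=0
  [1] read 0x43 idx=31: raw=0x46007 flags P=1 W=1 U=1 S=0
  [2] read 0x46 idx=27: raw=0x48007 flags P=1 W=1 U=1 S=0
  ✓ 0x4847A  — 3 lookups
#2 VA=0x4C3E1B47A (r,kernel):
  TLB hit vpn=0x4C3E1B → PA=0x4847A
#3 VA=0x400C1FDC1 (w,user):
  [0] read 0x38 idx=16: raw=0x4B007 flags P=1 W=1 U=1 S=0
  [1] read 0x4B idx=6: raw=0x4D007 flags P=1 W=1 U=1 S=0
  [2] read 0x4D idx=31: raw=0x50007 flags P=1 W=1 U=1 S=0
  ✓ 0x50DC1  — 3 lookups
#4 VA=0x641209ECC (w,user):
  [0] read 0x38 idx=25: raw=0x52007 flags P=1 W=1 U=1 S=0
  [1] read 0x52 idx=9: raw=0x54007 flags P=1 W=1 U=1 S=0
  [2] read 0x54 idx=9: raw=0x56003 flags P=1 W=1 U=0 S=0
  ✗ PROTECTION_VIOLATION  [3 reads]

Entries read for #2: 0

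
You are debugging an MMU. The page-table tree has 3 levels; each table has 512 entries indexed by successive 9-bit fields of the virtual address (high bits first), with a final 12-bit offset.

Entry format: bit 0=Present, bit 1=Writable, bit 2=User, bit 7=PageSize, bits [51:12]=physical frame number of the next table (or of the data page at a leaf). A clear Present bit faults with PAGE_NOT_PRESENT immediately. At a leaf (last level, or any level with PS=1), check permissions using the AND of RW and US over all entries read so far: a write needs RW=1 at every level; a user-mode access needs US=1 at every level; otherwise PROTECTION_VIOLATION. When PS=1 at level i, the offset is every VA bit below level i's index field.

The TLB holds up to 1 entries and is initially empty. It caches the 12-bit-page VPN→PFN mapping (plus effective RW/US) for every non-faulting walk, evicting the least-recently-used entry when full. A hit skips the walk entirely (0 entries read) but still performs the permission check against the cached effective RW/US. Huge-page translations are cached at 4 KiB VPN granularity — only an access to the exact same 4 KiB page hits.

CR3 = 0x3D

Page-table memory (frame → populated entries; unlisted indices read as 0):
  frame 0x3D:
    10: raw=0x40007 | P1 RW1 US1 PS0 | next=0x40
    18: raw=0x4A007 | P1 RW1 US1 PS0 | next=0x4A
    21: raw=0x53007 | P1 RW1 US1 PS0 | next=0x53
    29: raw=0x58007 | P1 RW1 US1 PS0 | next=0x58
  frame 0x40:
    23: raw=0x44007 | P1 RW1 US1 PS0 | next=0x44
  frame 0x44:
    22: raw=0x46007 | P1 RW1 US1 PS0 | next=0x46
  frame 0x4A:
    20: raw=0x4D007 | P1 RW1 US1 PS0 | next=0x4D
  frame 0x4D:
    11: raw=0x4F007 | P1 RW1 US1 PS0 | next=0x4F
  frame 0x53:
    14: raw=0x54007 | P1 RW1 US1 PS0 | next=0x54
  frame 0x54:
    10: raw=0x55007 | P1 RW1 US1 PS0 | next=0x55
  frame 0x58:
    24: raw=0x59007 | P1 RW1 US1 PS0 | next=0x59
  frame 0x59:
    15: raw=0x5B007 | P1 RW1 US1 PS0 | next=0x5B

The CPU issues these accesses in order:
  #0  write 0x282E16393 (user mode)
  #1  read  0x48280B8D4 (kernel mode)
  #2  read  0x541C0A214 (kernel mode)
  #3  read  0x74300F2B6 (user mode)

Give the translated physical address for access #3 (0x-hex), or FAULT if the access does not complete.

Walk each access:
#0 VA=0x282E16393 (w,user):
  L0: frame=0x3D idx=10 entry=0x40007 [P=1 RW=1 US=1 PS=0]
  L1: frame=0x40 idx=23 entry=0x44007 [P=1 RW=1 US=1 PS=0]
  L2: frame=0x44 idx=22 entry=0x46007 [P=1 RW=1 US=1 PS=0]
  ✓ 0x46393  — 3 lookups
#1 VA=0x48280B8D4 (r,kernel):
  L0: frame=0x3D idx=18 entry=0x4A007 [P=1 RW=1 US=1 PS=0]
  L1: frame=0x4A idx=20 entry=0x4D007 [P=1 RW=1 US=1 PS=0]
  L2: frame=0x4D idx=11 entry=0x4F007 [P=1 RW=1 US=1 PS=0]
  ✓ 0x4F8D4  — 3 lookups
#2 VA=0x541C0A214 (r,kernel):
  L0: frame=0x3D idx=21 entry=0x53007 [P=1 RW=1 US=1 PS=0]
  L1: frame=0x53 idx=14 entry=0x54007 [P=1 RW=1 US=1 PS=0]
  L2: frame=0x54 idx=10 entry=0x55007 [P=1 RW=1 US=1 PS=0]
  ✓ 0x55214  — 3 lookups
#3 VA=0x74300F2B6 (r,user):
  L0: frame=0x3D idx=29 entry=0x58007 [P=1 RW=1 US=1 PS=0]
  L1: frame=0x58 idx=24 entry=0x59007 [P=1 RW=1 US=1 PS=0]
  L2: frame=0x59 idx=15 entry=0x5B007 [P=1 RW=1 US=1 PS=0]
  ✓ 0x5B2B6  — 3 lookups

Access #3 PA: 0x5B2B6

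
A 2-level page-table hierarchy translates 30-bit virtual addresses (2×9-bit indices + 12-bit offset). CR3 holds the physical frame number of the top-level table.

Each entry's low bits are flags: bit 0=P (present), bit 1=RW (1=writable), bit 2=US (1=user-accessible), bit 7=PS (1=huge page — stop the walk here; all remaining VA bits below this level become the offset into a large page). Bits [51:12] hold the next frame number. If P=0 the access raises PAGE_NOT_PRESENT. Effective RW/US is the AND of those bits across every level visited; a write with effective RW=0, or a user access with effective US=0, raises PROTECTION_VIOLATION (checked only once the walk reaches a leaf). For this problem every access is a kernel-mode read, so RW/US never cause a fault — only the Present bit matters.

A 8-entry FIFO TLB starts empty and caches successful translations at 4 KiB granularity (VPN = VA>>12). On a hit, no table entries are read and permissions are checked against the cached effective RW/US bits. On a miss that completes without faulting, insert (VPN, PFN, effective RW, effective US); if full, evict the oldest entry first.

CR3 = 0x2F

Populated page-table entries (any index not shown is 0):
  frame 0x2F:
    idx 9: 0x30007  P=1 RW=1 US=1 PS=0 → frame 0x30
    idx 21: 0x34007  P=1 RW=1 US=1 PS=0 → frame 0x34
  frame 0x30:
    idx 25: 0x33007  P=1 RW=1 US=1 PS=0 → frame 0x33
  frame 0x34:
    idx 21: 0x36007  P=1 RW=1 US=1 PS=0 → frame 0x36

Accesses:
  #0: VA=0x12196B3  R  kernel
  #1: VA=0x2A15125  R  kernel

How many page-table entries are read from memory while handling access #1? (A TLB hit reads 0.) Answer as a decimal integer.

Per-access translation:
#0 VA=0x12196B3 (r,kernel):
  lvl0: tbl 0x2F, slot 9 ⇒ 0x30007 (P1/RW1/US1/PS0)
  lvl1: tbl 0x30, slot 25 ⇒ 0x33007 (P1/RW1/US1/PS0)
  → PA=0x336B3  (2 entries read)
#1 VA=0x2A15125 (r,kernel):
  lvl0: tbl 0x2F, slot 21 ⇒ 0x34007 (P1/RW1/US1/PS0)
  lvl1: tbl 0x34, slot 21 ⇒ 0x36007 (P1/RW1/US1/PS0)
  → PA=0x36125  (2 entries read)

Entries read for #1: 2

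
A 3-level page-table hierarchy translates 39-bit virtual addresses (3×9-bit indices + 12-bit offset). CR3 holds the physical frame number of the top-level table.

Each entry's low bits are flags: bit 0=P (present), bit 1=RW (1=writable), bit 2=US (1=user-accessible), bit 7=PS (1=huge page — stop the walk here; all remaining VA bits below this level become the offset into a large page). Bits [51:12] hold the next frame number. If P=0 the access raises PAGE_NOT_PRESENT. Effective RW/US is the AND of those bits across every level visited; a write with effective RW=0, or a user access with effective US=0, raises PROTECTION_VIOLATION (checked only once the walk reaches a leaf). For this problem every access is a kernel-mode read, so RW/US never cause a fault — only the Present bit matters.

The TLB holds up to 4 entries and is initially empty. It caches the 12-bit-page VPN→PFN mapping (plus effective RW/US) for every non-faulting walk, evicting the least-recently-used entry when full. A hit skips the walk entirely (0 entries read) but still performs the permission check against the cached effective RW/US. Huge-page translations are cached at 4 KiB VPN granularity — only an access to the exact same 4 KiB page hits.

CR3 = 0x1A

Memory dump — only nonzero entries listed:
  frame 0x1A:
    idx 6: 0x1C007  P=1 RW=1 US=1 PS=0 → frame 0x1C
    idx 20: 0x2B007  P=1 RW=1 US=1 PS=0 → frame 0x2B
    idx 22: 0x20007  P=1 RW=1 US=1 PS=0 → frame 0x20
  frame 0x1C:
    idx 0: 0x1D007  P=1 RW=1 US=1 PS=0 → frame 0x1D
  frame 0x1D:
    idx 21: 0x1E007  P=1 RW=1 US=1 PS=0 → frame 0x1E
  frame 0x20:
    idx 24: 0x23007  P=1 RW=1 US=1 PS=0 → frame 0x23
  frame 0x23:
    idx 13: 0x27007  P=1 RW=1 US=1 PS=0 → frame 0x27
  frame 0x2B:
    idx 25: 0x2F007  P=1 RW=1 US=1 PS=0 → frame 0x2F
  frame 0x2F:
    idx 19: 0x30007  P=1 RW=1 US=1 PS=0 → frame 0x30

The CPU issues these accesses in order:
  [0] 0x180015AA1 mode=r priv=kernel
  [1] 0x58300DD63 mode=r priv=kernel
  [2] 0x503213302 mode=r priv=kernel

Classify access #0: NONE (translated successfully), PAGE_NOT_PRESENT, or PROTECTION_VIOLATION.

Per-access translation:
#0 VA=0x180015AA1 (r,kernel):
  L0: frame=0x1A idx=6 entry=0x1C007 [P=1 RW=1 US=1 PS=0]
  L1: frame=0x1C idx=0 entry=0x1D007 [P=1 RW=1 US=1 PS=0]
  L2: frame=0x1D idx=21 entry=0x1E007 [P=1 RW=1 US=1 PS=0]
  ⇒ phys 0x1EAA1  [3 reads]
#1 VA=0x58300DD63 (r,kernel):
  L0: frame=0x1A idx=22 entry=0x20007 [P=1 RW=1 US=1 PS=0]
  L1: frame=0x20 idx=24 entry=0x23007 [P=1 RW=1 US=1 PS=0]
  L2: frame=0x23 idx=13 entry=0x27007 [P=1 RW=1 US=1 PS=0]
  ⇒ phys 0x27D63  [3 reads]
#2 VA=0x503213302 (r,kernel):
  L0: frame=0x1A idx=20 entry=0x2B007 [P=1 RW=1 US=1 PS=0]
  L1: frame=0x2B idx=25 entry=0x2F007 [P=1 RW=1 US=1 PS=0]
  L2: frame=0x2F idx=19 entry=0x30007 [P=1 RW=1 US=1 PS=0]
  ⇒ phys 0x30302  [3 reads]

Access #0 fault: NONE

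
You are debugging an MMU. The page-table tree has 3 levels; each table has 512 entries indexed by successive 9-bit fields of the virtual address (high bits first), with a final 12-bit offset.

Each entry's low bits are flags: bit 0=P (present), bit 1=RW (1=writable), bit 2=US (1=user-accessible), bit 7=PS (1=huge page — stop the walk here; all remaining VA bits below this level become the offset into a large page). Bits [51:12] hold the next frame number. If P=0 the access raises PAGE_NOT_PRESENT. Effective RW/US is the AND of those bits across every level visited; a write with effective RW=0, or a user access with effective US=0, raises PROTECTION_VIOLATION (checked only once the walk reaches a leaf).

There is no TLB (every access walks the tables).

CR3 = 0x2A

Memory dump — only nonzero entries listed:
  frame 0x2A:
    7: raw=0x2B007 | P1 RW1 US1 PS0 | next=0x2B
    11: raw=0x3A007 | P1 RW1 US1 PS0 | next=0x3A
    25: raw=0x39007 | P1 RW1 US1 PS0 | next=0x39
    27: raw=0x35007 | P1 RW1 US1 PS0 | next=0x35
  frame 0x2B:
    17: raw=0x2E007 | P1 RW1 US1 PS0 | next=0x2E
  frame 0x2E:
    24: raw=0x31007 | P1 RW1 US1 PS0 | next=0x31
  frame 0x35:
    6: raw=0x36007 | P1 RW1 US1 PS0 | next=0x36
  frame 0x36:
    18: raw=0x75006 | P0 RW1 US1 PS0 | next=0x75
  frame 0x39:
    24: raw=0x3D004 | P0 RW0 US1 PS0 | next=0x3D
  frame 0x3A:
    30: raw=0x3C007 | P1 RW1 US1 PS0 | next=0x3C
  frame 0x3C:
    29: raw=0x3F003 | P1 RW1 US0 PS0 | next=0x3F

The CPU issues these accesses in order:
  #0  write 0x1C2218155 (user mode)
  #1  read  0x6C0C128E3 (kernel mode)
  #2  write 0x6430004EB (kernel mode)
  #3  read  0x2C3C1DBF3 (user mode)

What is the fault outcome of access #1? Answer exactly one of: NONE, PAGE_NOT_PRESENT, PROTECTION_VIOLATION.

Walk each access:
#0 VA=0x1C2218155 (w,user):
  L0 @0x2A[7] → 0x2B007  P=1,RW=1,US=1,PS=0
  L1 @0x2B[17] → 0x2E007  P=1,RW=1,US=1,PS=0
  L2 @0x2E[24] → 0x31007  P=1,RW=1,US=1,PS=0
  ✓ 0x31155  — 3 lookups
#1 VA=0x6C0C128E3 (r,kernel):
  L0 @0x2A[27] → 0x35007  P=1,RW=1,US=1,PS=0
  L1 @0x35[6] → 0x36007  P=1,RW=1,US=1,PS=0
  L2 @0x36[18] → 0x75006  P=0,RW=1,US=1,PS=0
  ✗ PAGE_NOT_PRESENT  [3 reads]
#2 VA=0x6430004EB (w,kernel):
  L0 @0x2A[25] → 0x39007  P=1,RW=1,US=1,PS=0
  L1 @0x39[24] → 0x3D004  P=0,RW=0,US=1,PS=0
  ✗ PAGE_NOT_PRESENT  [2 reads]
#3 VA=0x2C3C1DBF3 (r,user):
  L0 @0x2A[11] → 0x3A007  P=1,RW=1,US=1,PS=0
  L1 @0x3A[30] → 0x3C007  P=1,RW=1,US=1,PS=0
  L2 @0x3C[29] → 0x3F003  P=1,RW=1,US=0,PS=0
  ✗ PROTECTION_VIOLATION  [3 reads]

Access #1 fault: PAGE_NOT_PRESENT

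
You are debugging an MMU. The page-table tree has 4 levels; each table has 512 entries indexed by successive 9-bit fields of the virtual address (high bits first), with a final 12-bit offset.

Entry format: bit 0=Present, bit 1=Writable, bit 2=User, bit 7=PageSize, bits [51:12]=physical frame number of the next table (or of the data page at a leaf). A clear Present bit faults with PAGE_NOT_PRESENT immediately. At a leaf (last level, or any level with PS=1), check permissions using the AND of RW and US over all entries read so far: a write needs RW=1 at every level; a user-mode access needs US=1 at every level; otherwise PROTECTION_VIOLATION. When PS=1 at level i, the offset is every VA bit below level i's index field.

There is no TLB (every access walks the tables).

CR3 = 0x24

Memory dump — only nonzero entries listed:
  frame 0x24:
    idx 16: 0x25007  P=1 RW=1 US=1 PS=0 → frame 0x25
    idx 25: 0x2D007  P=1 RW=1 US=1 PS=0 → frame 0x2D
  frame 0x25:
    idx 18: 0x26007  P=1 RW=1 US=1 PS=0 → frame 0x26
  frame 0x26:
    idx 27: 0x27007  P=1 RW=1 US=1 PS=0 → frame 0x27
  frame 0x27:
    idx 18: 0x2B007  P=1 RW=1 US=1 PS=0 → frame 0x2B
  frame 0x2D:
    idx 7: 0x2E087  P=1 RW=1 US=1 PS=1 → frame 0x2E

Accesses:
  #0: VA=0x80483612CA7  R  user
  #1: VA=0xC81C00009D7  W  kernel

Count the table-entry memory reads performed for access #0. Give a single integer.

Walk each access:
#0 VA=0x80483612CA7 (r,user):
  [0] read 0x24 idx=16: raw=0x25007 flags P=1 W=1 U=1 S=0
  [1] read 0x25 idx=18: raw=0x26007 flags P=1 W=1 U=1 S=0
  [2] read 0x26 idx=27: raw=0x27007 flags P=1 W=1 U=1 S=0
  [3] read 0x27 idx=18: raw=0x2B007 flags P=1 W=1 U=1 S=0
  ⇒ phys 0x2BCA7  [4 reads]
#1 VA=0xC81C00009D7 (w,kernel):
  [0] read 0x24 idx=25: raw=0x2D007 flags P=1 W=1 U=1 S=0
  [1] read 0x2D idx=7: raw=0x2E087 flags P=1 W=1 U=1 S=1
  ⇒ phys 0x2E9D7 (huge @L1)  [2 reads]

Entries read for #0: 4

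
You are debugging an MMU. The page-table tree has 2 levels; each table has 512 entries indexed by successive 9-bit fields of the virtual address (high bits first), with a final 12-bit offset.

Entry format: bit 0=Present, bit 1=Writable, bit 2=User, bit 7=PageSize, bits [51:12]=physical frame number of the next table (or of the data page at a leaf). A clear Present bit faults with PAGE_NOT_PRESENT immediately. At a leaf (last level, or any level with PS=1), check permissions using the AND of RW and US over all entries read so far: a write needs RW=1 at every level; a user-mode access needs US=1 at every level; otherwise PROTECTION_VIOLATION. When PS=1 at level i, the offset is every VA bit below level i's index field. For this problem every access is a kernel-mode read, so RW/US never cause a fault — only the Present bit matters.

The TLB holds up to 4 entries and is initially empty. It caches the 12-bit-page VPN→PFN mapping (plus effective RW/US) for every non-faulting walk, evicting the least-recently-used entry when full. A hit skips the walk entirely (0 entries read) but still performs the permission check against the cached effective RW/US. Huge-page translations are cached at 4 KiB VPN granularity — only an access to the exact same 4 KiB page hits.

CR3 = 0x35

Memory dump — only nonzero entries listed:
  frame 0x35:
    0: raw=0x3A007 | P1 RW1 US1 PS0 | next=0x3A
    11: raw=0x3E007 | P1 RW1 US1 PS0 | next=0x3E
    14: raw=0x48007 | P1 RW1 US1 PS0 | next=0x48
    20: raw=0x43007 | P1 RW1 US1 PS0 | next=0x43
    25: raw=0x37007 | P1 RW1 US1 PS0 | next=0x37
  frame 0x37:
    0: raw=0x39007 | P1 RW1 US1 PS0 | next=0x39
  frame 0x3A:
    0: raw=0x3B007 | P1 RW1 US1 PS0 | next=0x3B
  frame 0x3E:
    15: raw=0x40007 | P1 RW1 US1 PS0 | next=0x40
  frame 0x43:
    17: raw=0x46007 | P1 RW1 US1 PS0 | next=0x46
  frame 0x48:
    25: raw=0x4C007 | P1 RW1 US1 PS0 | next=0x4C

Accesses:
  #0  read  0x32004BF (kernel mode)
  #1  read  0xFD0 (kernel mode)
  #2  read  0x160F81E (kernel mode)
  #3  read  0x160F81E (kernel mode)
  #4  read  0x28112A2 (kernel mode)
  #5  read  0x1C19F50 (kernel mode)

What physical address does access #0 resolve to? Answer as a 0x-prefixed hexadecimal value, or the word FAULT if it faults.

Per-access translation:
#0 VA=0x32004BF (r,kernel):
  lvl0: tbl 0x35, slot 25 ⇒ 0x37007 (P1/RW1/US1/PS0)
  lvl1: tbl 0x37, slot 0 ⇒ 0x39007 (P1/RW1/US1/PS0)
  ✓ 0x394BF  — 2 lookups
#1 VA=0xFD0 (r,kernel):
  lvl0: tbl 0x35, slot 0 ⇒ 0x3A007 (P1/RW1/US1/PS0)
  lvl1: tbl 0x3A, slot 0 ⇒ 0x3B007 (P1/RW1/US1/PS0)
  ✓ 0x3BFD0  — 2 lookups
#2 VA=0x160F81E (r,kernel):
  lvl0: tbl 0x35, slot 11 ⇒ 0x3E007 (P1/RW1/US1/PS0)
  lvl1: tbl 0x3E, slot 15 ⇒ 0x40007 (P1/RW1/US1/PS0)
  ✓ 0x4081E  — 2 lookups
#3 VA=0x160F81E (r,kernel):
  TLB hit vpn=0x160F → PA=0x4081E
#4 VA=0x28112A2 (r,kernel):
  lvl0: tbl 0x35, slot 20 ⇒ 0x43007 (P1/RW1/US1/PS0)
  lvl1: tbl 0x43, slot 17 ⇒ 0x46007 (P1/RW1/US1/PS0)
  ✓ 0x462A2  — 2 lookups
#5 VA=0x1C19F50 (r,kernel):
  lvl0: tbl 0x35, slot 14 ⇒ 0x48007 (P1/RW1/US1/PS0)
  lvl1: tbl 0x48, slot 25 ⇒ 0x4C007 (P1/RW1/US1/PS0)
  ✓ 0x4CF50  — 2 lookups

Access #0 PA: 0x394BF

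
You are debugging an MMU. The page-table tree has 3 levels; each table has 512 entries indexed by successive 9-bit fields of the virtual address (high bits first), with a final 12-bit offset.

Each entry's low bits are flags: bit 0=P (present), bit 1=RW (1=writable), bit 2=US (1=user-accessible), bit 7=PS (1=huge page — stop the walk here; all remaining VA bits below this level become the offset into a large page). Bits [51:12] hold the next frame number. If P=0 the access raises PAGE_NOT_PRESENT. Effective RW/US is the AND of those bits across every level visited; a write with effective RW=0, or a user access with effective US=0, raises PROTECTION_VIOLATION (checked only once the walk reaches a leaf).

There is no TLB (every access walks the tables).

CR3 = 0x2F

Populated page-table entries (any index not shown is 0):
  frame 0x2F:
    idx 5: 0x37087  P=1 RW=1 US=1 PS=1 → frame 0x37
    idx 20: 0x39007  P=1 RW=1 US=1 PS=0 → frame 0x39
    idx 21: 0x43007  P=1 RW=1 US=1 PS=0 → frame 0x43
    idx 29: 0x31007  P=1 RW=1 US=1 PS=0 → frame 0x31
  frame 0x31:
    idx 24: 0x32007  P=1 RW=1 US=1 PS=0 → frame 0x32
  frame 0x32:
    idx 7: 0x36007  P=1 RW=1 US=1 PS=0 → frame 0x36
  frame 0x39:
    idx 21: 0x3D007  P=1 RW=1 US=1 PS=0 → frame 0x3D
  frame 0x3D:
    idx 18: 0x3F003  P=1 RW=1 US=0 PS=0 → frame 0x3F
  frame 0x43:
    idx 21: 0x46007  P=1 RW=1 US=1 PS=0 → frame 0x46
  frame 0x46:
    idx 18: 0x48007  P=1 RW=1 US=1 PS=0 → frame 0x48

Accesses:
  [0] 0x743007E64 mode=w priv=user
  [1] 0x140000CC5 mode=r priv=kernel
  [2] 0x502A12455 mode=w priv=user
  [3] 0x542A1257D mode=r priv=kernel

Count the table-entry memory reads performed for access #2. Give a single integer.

Per-access translation:
#0 VA=0x743007E64 (w,user):
  L0: frame=0x2F idx=29 entry=0x31007 [P=1 RW=1 US=1 PS=0]
  L1: frame=0x31 idx=24 entry=0x32007 [P=1 RW=1 US=1 PS=0]
  L2: frame=0x32 idx=7 entry=0x36007 [P=1 RW=1 US=1 PS=0]
  ✓ 0x36E64  — 3 lookups
#1 VA=0x140000CC5 (r,kernel):
  L0: frame=0x2F idx=5 entry=0x37087 [P=1 RW=1 US=1 PS=1]
  ✓ 0x37CC5 (huge @L0)  — 1 lookups
#2 VA=0x502A12455 (w,user):
  L0: frame=0x2F idx=20 entry=0x39007 [P=1 RW=1 US=1 PS=0]
  L1: frame=0x39 idx=21 entry=0x3D007 [P=1 RW=1 US=1 PS=0]
  L2: frame=0x3D idx=18 entry=0x3F003 [P=1 RW=1 US=0 PS=0]
  → PROTECTION_VIOLATION  (3 entries read)
#3 VA=0x542A1257D (r,kernel):
  L0: frame=0x2F idx=21 entry=0x43007 [P=1 RW=1 US=1 PS=0]
  L1: frame=0x43 idx=21 entry=0x46007 [P=1 RW=1 US=1 PS=0]
  L2: frame=0x46 idx=18 entry=0x48007 [P=1 RW=1 US=1 PS=0]
  ✓ 0x4857D  — 3 lookups

Entries read for #2: 3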